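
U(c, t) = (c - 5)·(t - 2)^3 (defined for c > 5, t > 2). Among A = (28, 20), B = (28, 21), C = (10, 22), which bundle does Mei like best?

Bundle B

Evaluate utility at each bundle:
U(A) = 134136.
U(B) = 157757.
U(C) = 40000.
Highest utility is B, so B ≻ A ≻ C.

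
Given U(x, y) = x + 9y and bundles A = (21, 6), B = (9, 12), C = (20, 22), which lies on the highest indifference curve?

Evaluate utility at each bundle:
U(A) = 75.
U(B) = 117.
U(C) = 218.
Highest utility is C, so C ≻ B ≻ A.

Bundle C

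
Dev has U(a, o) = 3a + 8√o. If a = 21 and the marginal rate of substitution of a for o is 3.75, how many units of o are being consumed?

MU_a = 3, MU_o = 8/(2√o).
MRS = 3 ÷ (8/(2√o)).
MRS depends only on o: 0.75·√o = 3.75 ⇒ √o = 3.75/0.75 = 5 ⇒ o = 25.

o = 25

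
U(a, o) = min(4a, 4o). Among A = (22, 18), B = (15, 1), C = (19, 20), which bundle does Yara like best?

Evaluate utility at each bundle:
U(A) = 72.
U(B) = 4.
U(C) = 76.
Highest utility is C, so C ≻ A ≻ B.

Bundle C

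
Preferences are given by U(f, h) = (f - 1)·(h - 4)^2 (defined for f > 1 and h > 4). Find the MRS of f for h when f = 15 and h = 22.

MRS = 9/14

MU_f = (h−4)^2, MU_h = 2·(f−1)·(h−4).
MRS = (1/2)·(h−4)/(f−1).
At (15, 22): MRS = 9/14.
That is, one extra unit of f is worth 9/14 units of h at the margin.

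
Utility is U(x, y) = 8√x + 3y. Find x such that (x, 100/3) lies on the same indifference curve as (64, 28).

x = 36

U(64, 28) = 148.
Set U(x, 100/3) = 148 and solve.
With y = 100/3: 8√x = 148 − 3·100/3 = 48, so √x = 6 and x = 36.
Check: U(36, 100/3) = 148.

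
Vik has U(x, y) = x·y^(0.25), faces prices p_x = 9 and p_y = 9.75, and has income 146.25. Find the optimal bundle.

x* = 13, y* = 3

MU_x = y^(0.25) and MU_y = 0.25·x·y^(-0.75).
MRS = MU_x/MU_y = (4)·y/x.
Tangency: set MRS = p_x/p_y = 9/9.75 = 12/13.
So (4)·y/x = 12/13, i.e. y = (3/13)·x.
Substitute into the budget 9·x + 9.75·y = 146.25: 11.25·x = 146.25, so x* = 13.
Then y* = (3/13)·13 = 3.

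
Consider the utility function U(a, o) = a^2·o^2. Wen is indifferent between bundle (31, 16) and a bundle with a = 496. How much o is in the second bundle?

o = 1

U(31, 16) = 246016.
Set U(496, o) = 246016 and solve.
With a = 496: 496^2 = 246016, so o^2 = 246016/246016 = 1; taking the square root, o = 1.
Check: U(496, 1) = 246016.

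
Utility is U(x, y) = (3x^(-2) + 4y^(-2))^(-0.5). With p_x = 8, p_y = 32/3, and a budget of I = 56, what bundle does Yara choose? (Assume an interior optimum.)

x* = 3, y* = 3

For CES with ρ = -2, MRS = (3/4)·(y/x)^3.
Tangency: set MRS = p_x/p_y = 8/(32/3) = 0.75.
So (y/x)^3 = 1; taking the cube root, y/x = 1, i.e. y = x.
Substitute into the budget 8·x + (32/3)·y = 56: (56/3)·x = 56, so x* = 3 and y* = 3.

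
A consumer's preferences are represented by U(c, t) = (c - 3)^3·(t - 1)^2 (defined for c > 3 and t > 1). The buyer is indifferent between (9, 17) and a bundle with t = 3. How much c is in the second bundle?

c = 27

U(9, 17) = 55296.
Set U(c, 3) = 55296 and solve.
With t = 3: (3 − 1)^2 = 4, so (c − 3)^3 = 55296/4 = 13824.
Taking the cube root (with c > 3): c − 3 = 24, so c = 27.
Check: U(27, 3) = 55296.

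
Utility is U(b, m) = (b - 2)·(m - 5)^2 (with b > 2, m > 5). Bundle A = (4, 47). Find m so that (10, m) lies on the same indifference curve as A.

m = 26

U(4, 47) = 3528.
Set U(10, m) = 3528 and solve.
With b = 10: (10 − 2) = 8, so (m − 5)^2 = 3528/8 = 441.
Taking the square root (with m > 5): m − 5 = 21, so m = 26.
Check: U(10, 26) = 3528.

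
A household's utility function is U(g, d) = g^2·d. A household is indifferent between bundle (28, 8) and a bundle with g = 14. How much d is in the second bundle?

U(28, 8) = 6272.
Set U(14, d) = 6272 and solve.
With g = 14: 14^2 = 196, so d = 6272/196 = 32.
Check: U(14, 32) = 6272.

d = 32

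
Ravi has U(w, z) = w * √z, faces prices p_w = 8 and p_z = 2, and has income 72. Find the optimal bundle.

w* = 6, z* = 12

MU_w = √z and MU_z = 0.5·w·z^(-0.5).
MRS = MU_w/MU_z = (2)·z/w.
Tangency: set MRS = p_w/p_z = 8/2 = 4.
So (2)·z/w = 4, i.e. z = 2·w.
Substitute into the budget 8·w + 2·z = 72: 12·w = 72, so w* = 6.
Then z* = 2·6 = 12.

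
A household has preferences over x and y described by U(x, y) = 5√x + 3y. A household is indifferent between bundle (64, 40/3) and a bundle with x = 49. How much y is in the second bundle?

U(64, 40/3) = 80.
Set U(49, y) = 80 and solve.
With x = 49: √49 = 7, so 3y = 80 − 5·7 = 45 and y = 15.
Check: U(49, 15) = 80.

y = 15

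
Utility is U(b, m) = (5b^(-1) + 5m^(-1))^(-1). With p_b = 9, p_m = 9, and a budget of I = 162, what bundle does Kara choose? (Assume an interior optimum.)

For CES with ρ = -1, MRS = (m/b)^2.
Tangency: set MRS = p_b/p_m = 9/9 = 1.
So (m/b)^2 = 1; taking the square root, m/b = 1, i.e. m = b.
Substitute into the budget 9·b + 9·m = 162: 18·b = 162, so b* = 9 and m* = 9.

b* = 9, m* = 9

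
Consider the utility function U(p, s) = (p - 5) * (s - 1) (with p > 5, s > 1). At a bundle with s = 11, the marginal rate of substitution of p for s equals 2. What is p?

p = 10

MU_p = (s−1), MU_s = (p−5).
MRS = (s−1)/(p−5).
Substitute s = 11: MRS = 10/(p − 5). Setting this equal to 2 gives p − 5 = 10/2 = 5, so p = 10.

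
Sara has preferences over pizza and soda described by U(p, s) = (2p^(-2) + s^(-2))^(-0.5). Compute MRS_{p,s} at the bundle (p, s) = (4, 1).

MRS = 1/32

For CES with ρ = -2, MRS = (2/1)·(s/p)^3.
At (4, 1): MRS = 1/32.
The indifference curve has slope −1/32 at this bundle.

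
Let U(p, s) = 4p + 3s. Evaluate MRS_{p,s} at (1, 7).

MU_p = 4, MU_s = 3, so MRS = 4/3 at every bundle.
At (1, 7): MRS = 4/3.
So at (1, 7) the consumer would give up 4/3 units of s for one more unit of p.

MRS = 4/3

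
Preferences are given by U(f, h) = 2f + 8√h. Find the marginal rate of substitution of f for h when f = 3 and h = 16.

MU_f = 2, MU_h = 8/(2√h).
MRS = 2 ÷ (8/(2√h)).
At (3, 16): MRS = 2.
So at (3, 16) the consumer would give up 2 units of h for one more unit of f.

MRS = 2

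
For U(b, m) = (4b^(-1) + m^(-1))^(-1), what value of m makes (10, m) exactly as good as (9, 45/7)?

U depends on (b, m) only through S = 4b^(-1) + m^(-1), so equal utility means equal S. At (9, 45/7): S = 0.6.
With b = 10: 4·10^(-1) = 0.4, so m^(-1) = 0.6 − 0.4 = 0.2.
Hence m = 1/0.2 = 5.
Check: U(10, 5) = 1.6667.

m = 5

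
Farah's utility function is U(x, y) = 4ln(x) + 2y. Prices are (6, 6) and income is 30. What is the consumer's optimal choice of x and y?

MU_x = 4/x, MU_y = 2.
MRS = 4/x ÷ 2.
Tangency: set MRS = p_x/p_y = 6/6 = 1.
MRS depends only on x: 2/x = 1 ⇒ x* = 2/1 = 2.
From the budget, 6·y = 30 − 6·2 = 18, so y* = 3.

x* = 2, y* = 3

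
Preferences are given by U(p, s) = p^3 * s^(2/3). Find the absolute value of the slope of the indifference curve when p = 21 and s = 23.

MU_p = 3·p^2·s^(2/3) and MU_s = 2/3·p^3·s^(-1/3).
MRS = MU_p/MU_s = (4.5)·s/p.
At (21, 23): MRS = 69/14.
So at (21, 23) the consumer would give up 69/14 units of s for one more unit of p.

MRS = 69/14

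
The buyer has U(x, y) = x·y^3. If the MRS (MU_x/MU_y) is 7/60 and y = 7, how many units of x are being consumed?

x = 20

MU_x = y^3 and MU_y = 3·x·y^2.
MRS = MU_x/MU_y = (1/3)·y/x.
Substitute y = 7: MRS = (7/3)/x. Setting (7/3)/x = 7/60 gives x = (7/3)/(7/60) = 20.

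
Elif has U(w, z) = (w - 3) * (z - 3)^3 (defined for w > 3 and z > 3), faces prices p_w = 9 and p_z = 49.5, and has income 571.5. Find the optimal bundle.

w* = 14, z* = 9

MU_w = (z−3)^3, MU_z = 3·(w−3)·(z−3)^2.
MRS = (1/3)·(z−3)/(w−3).
Tangency: set MRS = p_w/p_z = 9/49.5 = 2/11.
So (1/3)·(z − 3)/(w − 3) = 2/11, i.e. (z − 3) = (6/11)·(w − 3).
Rewrite the budget in excess-of-subsistence terms: 9·(w − 3) + 49.5·(z − 3) = 571.5 − 9·3 − 49.5·3 = 396.
Substituting, 36·(w − 3) = 396, so w − 3 = 11 and w* = 14.
Then z − 3 = (6/11)·11 = 6, so z* = 9.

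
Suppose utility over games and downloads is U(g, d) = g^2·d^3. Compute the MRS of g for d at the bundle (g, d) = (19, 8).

MU_g = 2·g·d^3 and MU_d = 3·g^2·d^2.
MRS = MU_g/MU_d = (2/3)·d/g.
At (19, 8): MRS = 16/57.
So at (19, 8) the consumer would give up 16/57 units of d for one more unit of g.

MRS = 16/57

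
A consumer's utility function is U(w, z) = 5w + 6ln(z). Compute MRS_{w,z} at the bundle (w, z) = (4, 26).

MRS = 65/3

MU_w = 5, MU_z = 6/z.
MRS = 5 ÷ (6/z).
At (4, 26): MRS = 65/3.
That is, one extra unit of w is worth 65/3 units of z at the margin.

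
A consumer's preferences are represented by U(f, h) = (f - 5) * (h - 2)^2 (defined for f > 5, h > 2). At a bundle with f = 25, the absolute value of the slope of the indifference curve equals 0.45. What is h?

MU_f = (h−2)^2, MU_h = 2·(f−5)·(h−2).
MRS = (1/2)·(h−2)/(f−5).
Substitute f = 25: MRS = (h − 2)/40. Setting this equal to 0.45 gives h − 2 = 0.45·40 = 18, so h = 20.

h = 20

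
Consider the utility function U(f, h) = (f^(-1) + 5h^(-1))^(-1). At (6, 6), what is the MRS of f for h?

MRS = 0.2

For CES with ρ = -1, MRS = (1/5)·(h/f)^2.
At (6, 6): MRS = 0.2.
The indifference curve has slope −0.2 at this bundle.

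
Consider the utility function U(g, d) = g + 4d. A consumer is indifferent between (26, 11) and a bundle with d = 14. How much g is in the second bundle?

g = 14

U(26, 11) = 70.
Set U(g, 14) = 70 and solve.
g + 4·14 = 70 ⇒ g = 14 ⇒ g = 14.
Check: U(14, 14) = 70.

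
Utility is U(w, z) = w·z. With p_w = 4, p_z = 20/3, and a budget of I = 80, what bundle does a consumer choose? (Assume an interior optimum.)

MU_w = z and MU_z = w.
MRS = MU_w/MU_z = z/w.
Tangency: set MRS = p_w/p_z = 4/(20/3) = 0.6.
So z/w = 0.6, i.e. z = 0.6·w.
Substitute into the budget 4·w + (20/3)·z = 80: 8·w = 80, so w* = 10.
Then z* = 0.6·10 = 6.

w* = 10, z* = 6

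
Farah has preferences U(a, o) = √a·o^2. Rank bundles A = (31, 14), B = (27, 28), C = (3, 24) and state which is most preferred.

Evaluate utility at each bundle:
U(A) = 1091.282.
U(B) = 4073.783.
U(C) = 997.661.
Highest utility is B, so B ≻ A ≻ C.

Bundle B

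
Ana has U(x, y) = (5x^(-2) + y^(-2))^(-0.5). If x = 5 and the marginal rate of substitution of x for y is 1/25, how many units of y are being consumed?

y = 1

For CES with ρ = -2, MRS = (5/1)·(y/x)^3.
Setting (5/1)·(y/5)^3 = 1/25 gives (y/5)^3 = 1/125, so y/5 = 0.2 and y = 1.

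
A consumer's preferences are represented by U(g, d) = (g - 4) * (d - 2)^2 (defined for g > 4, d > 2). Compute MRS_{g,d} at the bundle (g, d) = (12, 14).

MU_g = (d−2)^2, MU_d = 2·(g−4)·(d−2).
MRS = (1/2)·(d−2)/(g−4).
At (12, 14): MRS = 0.75.
That is, one extra unit of g is worth 0.75 units of d at the margin.

MRS = 0.75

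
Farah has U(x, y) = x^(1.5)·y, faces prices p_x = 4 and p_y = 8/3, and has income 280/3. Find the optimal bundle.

x* = 14, y* = 14

MU_x = 1.5·√x·y and MU_y = x^(1.5).
MRS = MU_x/MU_y = (1.5)·y/x.
Tangency: set MRS = p_x/p_y = 4/(8/3) = 1.5.
So (1.5)·y/x = 1.5, i.e. y = x.
Substitute into the budget 4·x + (8/3)·y = 280/3: (20/3)·x = 280/3, so x* = 14.
Then y* = 14.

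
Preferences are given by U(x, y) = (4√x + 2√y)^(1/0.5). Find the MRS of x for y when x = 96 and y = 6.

For CES with ρ = 0.5, MRS = (4/2)·√(y/x).
At (96, 6): MRS = 0.5.
The indifference curve has slope −0.5 at this bundle.

MRS = 0.5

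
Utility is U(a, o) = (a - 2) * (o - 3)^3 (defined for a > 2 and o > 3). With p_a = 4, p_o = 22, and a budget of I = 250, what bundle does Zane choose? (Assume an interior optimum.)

MU_a = (o−3)^3, MU_o = 3·(a−2)·(o−3)^2.
MRS = (1/3)·(o−3)/(a−2).
Tangency: set MRS = p_a/p_o = 4/22 = 2/11.
So (1/3)·(o − 3)/(a − 2) = 2/11, i.e. (o − 3) = (6/11)·(a − 2).
Rewrite the budget in excess-of-subsistence terms: 4·(a − 2) + 22·(o − 3) = 250 − 4·2 − 22·3 = 176.
Substituting, 16·(a − 2) = 176, so a − 2 = 11 and a* = 13.
Then o − 3 = (6/11)·11 = 6, so o* = 9.

a* = 13, o* = 9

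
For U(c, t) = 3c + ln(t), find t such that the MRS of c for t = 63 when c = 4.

MU_c = 3, MU_t = 1/t.
MRS = 3 ÷ (1/t).
MRS depends only on t: 3·t = 63 ⇒ t = 63/3 = 21.

t = 21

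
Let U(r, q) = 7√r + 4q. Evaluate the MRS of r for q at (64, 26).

MU_r = 7/(2√r), MU_q = 4.
MRS = 7/(2√r) ÷ 4.
At (64, 26): MRS = 7/64.
The indifference curve has slope −7/64 at this bundle.

MRS = 7/64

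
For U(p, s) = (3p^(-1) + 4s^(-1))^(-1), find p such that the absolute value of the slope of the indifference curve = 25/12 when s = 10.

p = 6

For CES with ρ = -1, MRS = (3/4)·(s/p)^2.
Setting (3/4)·(10/p)^2 = 25/12 gives (10/p)^2 = 25/9, so 10/p = 5/3 and p = 6.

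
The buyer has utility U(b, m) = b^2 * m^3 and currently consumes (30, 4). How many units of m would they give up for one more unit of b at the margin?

MRS = 4/45

MU_b = 2·b·m^3 and MU_m = 3·b^2·m^2.
MRS = MU_b/MU_m = (2/3)·m/b.
At (30, 4): MRS = 4/45.
That is, one extra unit of b is worth 4/45 units of m at the margin.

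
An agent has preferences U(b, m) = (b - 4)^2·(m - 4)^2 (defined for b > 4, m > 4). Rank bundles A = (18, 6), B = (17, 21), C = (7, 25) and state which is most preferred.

Bundle B

Evaluate utility at each bundle:
U(A) = 784.
U(B) = 48841.
U(C) = 3969.
Highest utility is B, so B ≻ C ≻ A.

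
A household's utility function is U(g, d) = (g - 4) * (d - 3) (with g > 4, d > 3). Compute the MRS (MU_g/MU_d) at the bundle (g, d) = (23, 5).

MU_g = (d−3), MU_d = (g−4).
MRS = (d−3)/(g−4).
At (23, 5): MRS = 2/19.
The indifference curve has slope −2/19 at this bundle.

MRS = 2/19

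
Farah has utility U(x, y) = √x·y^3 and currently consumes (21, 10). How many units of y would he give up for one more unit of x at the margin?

MU_x = 0.5·x^(-0.5)·y^3 and MU_y = 3·√x·y^2.
MRS = MU_x/MU_y = (1/6)·y/x.
At (21, 10): MRS = 5/63.
That is, one extra unit of x is worth 5/63 units of y at the margin.

MRS = 5/63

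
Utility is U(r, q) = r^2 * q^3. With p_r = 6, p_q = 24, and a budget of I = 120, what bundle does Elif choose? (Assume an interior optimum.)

r* = 8, q* = 3

MU_r = 2·r·q^3 and MU_q = 3·r^2·q^2.
MRS = MU_r/MU_q = (2/3)·q/r.
Tangency: set MRS = p_r/p_q = 6/24 = 0.25.
So (2/3)·q/r = 0.25, i.e. q = 0.375·r.
Substitute into the budget 6·r + 24·q = 120: 15·r = 120, so r* = 8.
Then q* = 0.375·8 = 3.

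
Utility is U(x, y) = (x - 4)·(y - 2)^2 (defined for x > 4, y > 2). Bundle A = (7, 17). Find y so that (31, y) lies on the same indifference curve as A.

y = 7

U(7, 17) = 675.
Set U(31, y) = 675 and solve.
With x = 31: (31 − 4) = 27, so (y − 2)^2 = 675/27 = 25.
Taking the square root (with y > 2): y − 2 = 5, so y = 7.
Check: U(31, 7) = 675.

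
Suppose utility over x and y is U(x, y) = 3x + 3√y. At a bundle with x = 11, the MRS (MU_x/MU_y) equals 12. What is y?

y = 36

MU_x = 3, MU_y = 3/(2√y).
MRS = 3 ÷ (3/(2√y)).
MRS depends only on y: 2·√y = 12 ⇒ √y = 12/2 = 6 ⇒ y = 36.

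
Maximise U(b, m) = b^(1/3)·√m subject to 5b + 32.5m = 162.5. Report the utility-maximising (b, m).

b* = 13, m* = 3

MU_b = 1/3·b^(-2/3)·√m and MU_m = 0.5·b^(1/3)·m^(-0.5).
MRS = MU_b/MU_m = (2/3)·m/b.
Tangency: set MRS = p_b/p_m = 5/32.5 = 2/13.
So (2/3)·m/b = 2/13, i.e. m = (3/13)·b.
Substitute into the budget 5·b + 32.5·m = 162.5: 12.5·b = 162.5, so b* = 13.
Then m* = (3/13)·13 = 3.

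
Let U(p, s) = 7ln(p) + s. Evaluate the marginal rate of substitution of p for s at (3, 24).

MU_p = 7/p, MU_s = 1.
MRS = 7/p ÷ 1.
At (3, 24): MRS = 7/3.
The indifference curve has slope −7/3 at this bundle.

MRS = 7/3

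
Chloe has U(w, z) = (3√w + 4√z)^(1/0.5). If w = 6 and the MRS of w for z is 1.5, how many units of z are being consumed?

z = 24

For CES with ρ = 0.5, MRS = (3/4)·√(z/w).
Setting (3/4)·√(z/6) = 1.5 gives √(z/6) = 2, so z/6 = 4 and z = 24.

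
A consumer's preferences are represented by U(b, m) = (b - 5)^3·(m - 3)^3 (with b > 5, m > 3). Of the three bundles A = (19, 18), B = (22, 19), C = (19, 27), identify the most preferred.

Evaluate utility at each bundle:
U(A) = 9261000.
U(B) = 20123648.
U(C) = 37933056.
Highest utility is C, so C ≻ B ≻ A.

Bundle C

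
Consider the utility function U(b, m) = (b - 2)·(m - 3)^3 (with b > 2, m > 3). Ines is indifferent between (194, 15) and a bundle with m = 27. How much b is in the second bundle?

b = 26

U(194, 15) = 331776.
Set U(b, 27) = 331776 and solve.
With m = 27: (27 − 3)^3 = 13824, so (b − 2) = 331776/13824 = 24.
So b = 2 + 24 = 26.
Check: U(26, 27) = 331776.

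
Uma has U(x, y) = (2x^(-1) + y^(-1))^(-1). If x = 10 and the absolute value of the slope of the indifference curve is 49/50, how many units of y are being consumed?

For CES with ρ = -1, MRS = (2/1)·(y/x)^2.
Setting (2/1)·(y/10)^2 = 49/50 gives (y/10)^2 = 49/100, so y/10 = 0.7 and y = 7.

y = 7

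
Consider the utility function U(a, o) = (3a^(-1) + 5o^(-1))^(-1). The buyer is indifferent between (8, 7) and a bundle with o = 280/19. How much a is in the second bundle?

U depends on (a, o) only through S = 3a^(-1) + 5o^(-1), so equal utility means equal S. At (8, 7): S = 61/56.
With o = 280/19: 5·(280/19)^(-1) = 19/56, so 3a^(-1) = 61/56 − 19/56 = 0.75, i.e. a^(-1) = 0.25.
Hence a = 1/0.25 = 4.
Check: U(4, 280/19) = 0.918.

a = 4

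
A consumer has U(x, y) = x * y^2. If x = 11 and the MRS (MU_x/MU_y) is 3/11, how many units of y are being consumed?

MU_x = y^2 and MU_y = 2·x·y.
MRS = MU_x/MU_y = (1/2)·y/x.
Substitute x = 11: MRS = y/22. Setting y/22 = 3/11 gives y = (3/11)·22 = 6.

y = 6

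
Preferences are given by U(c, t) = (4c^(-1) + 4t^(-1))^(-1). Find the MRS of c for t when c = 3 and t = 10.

MRS = 100/9

For CES with ρ = -1, MRS = (t/c)^2.
At (3, 10): MRS = 100/9.
So at (3, 10) the consumer would give up 100/9 units of t for one more unit of c.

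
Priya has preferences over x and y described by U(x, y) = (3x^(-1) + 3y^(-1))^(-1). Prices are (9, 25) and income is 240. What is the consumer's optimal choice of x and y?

x* = 10, y* = 6

For CES with ρ = -1, MRS = (y/x)^2.
Tangency: set MRS = p_x/p_y = 9/25.
So (y/x)^2 = 9/25; taking the square root, y/x = 0.6, i.e. y = 0.6·x.
Substitute into the budget 9·x + 25·y = 240: 24·x = 240, so x* = 10 and y* = 0.6·10 = 6.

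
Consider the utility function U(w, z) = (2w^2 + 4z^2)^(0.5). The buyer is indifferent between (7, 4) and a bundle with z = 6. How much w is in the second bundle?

w = 3

U depends on (w, z) only through S = 2w^2 + 4z^2, so equal utility means equal S. At (7, 4): S = 162.
With z = 6: 4·6^2 = 144, so 2w^2 = 162 − 144 = 18, i.e. w^2 = 9.
Hence w = √9 = 3.
Check: U(3, 6) = 12.7279.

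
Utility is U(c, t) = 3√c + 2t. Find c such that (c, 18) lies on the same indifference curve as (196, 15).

c = 144

U(196, 15) = 72.
Set U(c, 18) = 72 and solve.
With t = 18: 3√c = 72 − 2·18 = 36, so √c = 12 and c = 144.
Check: U(144, 18) = 72.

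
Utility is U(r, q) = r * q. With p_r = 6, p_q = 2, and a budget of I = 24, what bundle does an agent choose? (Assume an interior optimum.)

r* = 2, q* = 6

MU_r = q and MU_q = r.
MRS = MU_r/MU_q = q/r.
Tangency: set MRS = p_r/p_q = 6/2 = 3.
So q/r = 3, i.e. q = 3·r.
Substitute into the budget 6·r + 2·q = 24: 12·r = 24, so r* = 2.
Then q* = 3·2 = 6.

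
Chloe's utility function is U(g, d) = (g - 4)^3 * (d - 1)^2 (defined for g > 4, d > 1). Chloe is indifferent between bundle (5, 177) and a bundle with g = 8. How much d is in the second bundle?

d = 23

U(5, 177) = 30976.
Set U(8, d) = 30976 and solve.
With g = 8: (8 − 4)^3 = 64, so (d − 1)^2 = 30976/64 = 484.
Taking the square root (with d > 1): d − 1 = 22, so d = 23.
Check: U(8, 23) = 30976.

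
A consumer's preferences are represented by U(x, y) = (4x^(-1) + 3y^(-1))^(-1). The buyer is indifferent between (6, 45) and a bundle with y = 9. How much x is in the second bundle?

U depends on (x, y) only through S = 4x^(-1) + 3y^(-1), so equal utility means equal S. At (6, 45): S = 11/15.
With y = 9: 3·9^(-1) = 1/3, so 4x^(-1) = 11/15 − 1/3 = 0.4, i.e. x^(-1) = 0.1.
Hence x = 1/0.1 = 10.
Check: U(10, 9) = 1.3636.

x = 10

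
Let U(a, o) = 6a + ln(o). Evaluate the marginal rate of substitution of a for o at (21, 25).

MRS = 150

MU_a = 6, MU_o = 1/o.
MRS = 6 ÷ (1/o).
At (21, 25): MRS = 150.
So at (21, 25) the consumer would give up 150 units of o for one more unit of a.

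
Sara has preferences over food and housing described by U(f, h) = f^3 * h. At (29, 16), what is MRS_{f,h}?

MU_f = 3·f^2·h and MU_h = f^3.
MRS = MU_f/MU_h = (3/1)·h/f.
At (29, 16): MRS = 48/29.
The indifference curve has slope −48/29 at this bundle.

MRS = 48/29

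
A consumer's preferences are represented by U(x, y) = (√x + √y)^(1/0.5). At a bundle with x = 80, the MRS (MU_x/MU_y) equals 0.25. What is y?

y = 5

For CES with ρ = 0.5, MRS = √(y/x).
Setting √(y/80) = 0.25 gives y/80 = 1/16 and y = 5.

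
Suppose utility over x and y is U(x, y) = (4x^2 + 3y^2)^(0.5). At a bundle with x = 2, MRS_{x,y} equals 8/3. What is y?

For CES with ρ = 2, MRS = (4/3)·(y/x)^(-1).
Setting (4/3)·(y/2)^(-1) = 8/3 gives (y/2)^(-1) = 2, so y/2 = 0.5 and y = 1.

y = 1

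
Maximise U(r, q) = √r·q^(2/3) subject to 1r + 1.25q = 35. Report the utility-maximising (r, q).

MU_r = 0.5·r^(-0.5)·q^(2/3) and MU_q = 2/3·√r·q^(-1/3).
MRS = MU_r/MU_q = (0.75)·q/r.
Tangency: set MRS = p_r/p_q = 1/1.25 = 0.8.
So (0.75)·q/r = 0.8, i.e. q = (16/15)·r.
Substitute into the budget 1·r + 1.25·q = 35: (7/3)·r = 35, so r* = 15.
Then q* = (16/15)·15 = 16.

r* = 15, q* = 16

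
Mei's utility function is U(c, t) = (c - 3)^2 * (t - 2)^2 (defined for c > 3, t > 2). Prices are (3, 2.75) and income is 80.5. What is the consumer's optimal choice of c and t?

c* = 14, t* = 14

MU_c = 2·(c−3)·(t−2)^2, MU_t = 2·(c−3)^2·(t−2).
MRS = (t−2)/(c−3).
Tangency: set MRS = p_c/p_t = 3/2.75 = 12/11.
So (t − 2)/(c − 3) = 12/11, i.e. (t − 2) = (12/11)·(c − 3).
Rewrite the budget in excess-of-subsistence terms: 3·(c − 3) + 2.75·(t − 2) = 80.5 − 3·3 − 2.75·2 = 66.
Substituting, 6·(c − 3) = 66, so c − 3 = 11 and c* = 14.
Then t − 2 = (12/11)·11 = 12, so t* = 14.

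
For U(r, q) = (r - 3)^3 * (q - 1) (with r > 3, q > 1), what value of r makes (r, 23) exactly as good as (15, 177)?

r = 27

U(15, 177) = 304128.
Set U(r, 23) = 304128 and solve.
With q = 23: (23 − 1) = 22, so (r − 3)^3 = 304128/22 = 13824.
Taking the cube root (with r > 3): r − 3 = 24, so r = 27.
Check: U(27, 23) = 304128.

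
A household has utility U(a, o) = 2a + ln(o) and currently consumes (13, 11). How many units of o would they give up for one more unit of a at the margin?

MRS = 22

MU_a = 2, MU_o = 1/o.
MRS = 2 ÷ (1/o).
At (13, 11): MRS = 22.
So at (13, 11) the consumer would give up 22 units of o for one more unit of a.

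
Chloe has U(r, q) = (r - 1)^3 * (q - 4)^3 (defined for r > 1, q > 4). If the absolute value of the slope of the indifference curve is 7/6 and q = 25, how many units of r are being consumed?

r = 19

MU_r = 3·(r−1)^2·(q−4)^3, MU_q = 3·(r−1)^3·(q−4)^2.
MRS = (q−4)/(r−1).
Substitute q = 25: MRS = 21/(r − 1). Setting this equal to 7/6 gives r − 1 = 21/(7/6) = 18, so r = 19.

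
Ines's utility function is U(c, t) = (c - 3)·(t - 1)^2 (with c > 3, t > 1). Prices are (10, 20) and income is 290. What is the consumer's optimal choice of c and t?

c* = 11, t* = 9

MU_c = (t−1)^2, MU_t = 2·(c−3)·(t−1).
MRS = (1/2)·(t−1)/(c−3).
Tangency: set MRS = p_c/p_t = 10/20 = 0.5.
So (1/2)·(t − 1)/(c − 3) = 0.5, i.e. (t − 1) = (c − 3).
Rewrite the budget in excess-of-subsistence terms: 10·(c − 3) + 20·(t − 1) = 290 − 10·3 − 20·1 = 240.
Substituting, 30·(c − 3) = 240, so c − 3 = 8 and c* = 11.
Then t − 1 = 8, so t* = 9.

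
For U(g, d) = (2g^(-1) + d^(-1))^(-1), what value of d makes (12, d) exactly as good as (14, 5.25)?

d = 6

U depends on (g, d) only through S = 2g^(-1) + d^(-1), so equal utility means equal S. At (14, 5.25): S = 1/3.
With g = 12: 2·12^(-1) = 1/6, so d^(-1) = 1/3 − 1/6 = 1/6.
Hence d = 1/(1/6) = 6.
Check: U(12, 6) = 3.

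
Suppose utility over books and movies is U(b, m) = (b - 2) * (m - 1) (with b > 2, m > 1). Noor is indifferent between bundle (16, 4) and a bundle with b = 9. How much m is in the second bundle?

U(16, 4) = 42.
Set U(9, m) = 42 and solve.
With b = 9: (9 − 2) = 7, so (m − 1) = 42/7 = 6.
So m = 1 + 6 = 7.
Check: U(9, 7) = 42.

m = 7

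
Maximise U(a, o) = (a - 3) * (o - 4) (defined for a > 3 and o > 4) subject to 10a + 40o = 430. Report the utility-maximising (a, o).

a* = 15, o* = 7

MU_a = (o−4), MU_o = (a−3).
MRS = (o−4)/(a−3).
Tangency: set MRS = p_a/p_o = 10/40 = 0.25.
So (o − 4)/(a − 3) = 0.25, i.e. (o − 4) = 0.25·(a − 3).
Rewrite the budget in excess-of-subsistence terms: 10·(a − 3) + 40·(o − 4) = 430 − 10·3 − 40·4 = 240.
Substituting, 20·(a − 3) = 240, so a − 3 = 12 and a* = 15.
Then o − 4 = 0.25·12 = 3, so o* = 7.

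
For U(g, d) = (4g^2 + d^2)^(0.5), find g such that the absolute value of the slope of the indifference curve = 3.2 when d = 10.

g = 8

For CES with ρ = 2, MRS = (4/1)·(d/g)^(-1).
Setting (4/1)·(10/g)^(-1) = 3.2 gives (10/g)^(-1) = 0.8, so 10/g = 1.25 and g = 8.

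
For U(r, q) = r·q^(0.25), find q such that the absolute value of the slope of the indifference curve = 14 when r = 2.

MU_r = q^(0.25) and MU_q = 0.25·r·q^(-0.75).
MRS = MU_r/MU_q = (4)·q/r.
Substitute r = 2: MRS = q/0.5. Setting q/0.5 = 14 gives q = 14·0.5 = 7.

q = 7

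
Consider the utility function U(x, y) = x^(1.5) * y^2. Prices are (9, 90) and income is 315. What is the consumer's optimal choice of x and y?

MU_x = 1.5·√x·y^2 and MU_y = 2·x^(1.5)·y.
MRS = MU_x/MU_y = (0.75)·y/x.
Tangency: set MRS = p_x/p_y = 9/90 = 0.1.
So (0.75)·y/x = 0.1, i.e. y = (2/15)·x.
Substitute into the budget 9·x + 90·y = 315: 21·x = 315, so x* = 15.
Then y* = (2/15)·15 = 2.

x* = 15, y* = 2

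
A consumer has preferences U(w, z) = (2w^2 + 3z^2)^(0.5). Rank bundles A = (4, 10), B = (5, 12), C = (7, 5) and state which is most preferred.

Evaluate utility at each bundle:
U(A) = 18.221.
U(B) = 21.954.
U(C) = 13.153.
Highest utility is B, so B ≻ A ≻ C.

Bundle B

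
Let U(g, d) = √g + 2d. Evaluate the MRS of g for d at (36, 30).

MU_g = 1/(2√g), MU_d = 2.
MRS = 1/(2√g) ÷ 2.
At (36, 30): MRS = 1/24.
So at (36, 30) the consumer would give up 1/24 units of d for one more unit of g.

MRS = 1/24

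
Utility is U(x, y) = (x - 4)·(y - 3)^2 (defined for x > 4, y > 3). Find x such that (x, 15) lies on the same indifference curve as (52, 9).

U(52, 9) = 1728.
Set U(x, 15) = 1728 and solve.
With y = 15: (15 − 3)^2 = 144, so (x − 4) = 1728/144 = 12.
So x = 4 + 12 = 16.
Check: U(16, 15) = 1728.

x = 16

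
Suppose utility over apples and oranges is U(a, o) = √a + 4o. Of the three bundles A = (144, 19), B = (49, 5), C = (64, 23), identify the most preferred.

Bundle C

Evaluate utility at each bundle:
U(A) = 88.000.
U(B) = 27.000.
U(C) = 100.000.
Highest utility is C, so C ≻ A ≻ B.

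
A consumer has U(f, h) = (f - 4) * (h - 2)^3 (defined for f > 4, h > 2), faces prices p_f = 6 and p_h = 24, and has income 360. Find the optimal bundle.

f* = 16, h* = 11

MU_f = (h−2)^3, MU_h = 3·(f−4)·(h−2)^2.
MRS = (1/3)·(h−2)/(f−4).
Tangency: set MRS = p_f/p_h = 6/24 = 0.25.
So (1/3)·(h − 2)/(f − 4) = 0.25, i.e. (h − 2) = 0.75·(f − 4).
Rewrite the budget in excess-of-subsistence terms: 6·(f − 4) + 24·(h − 2) = 360 − 6·4 − 24·2 = 288.
Substituting, 24·(f − 4) = 288, so f − 4 = 12 and f* = 16.
Then h − 2 = 0.75·12 = 9, so h* = 11.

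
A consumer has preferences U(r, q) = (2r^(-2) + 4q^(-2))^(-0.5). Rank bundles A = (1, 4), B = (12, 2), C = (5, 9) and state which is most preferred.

Bundle C

Evaluate utility at each bundle:
U(A) = 0.667.
U(B) = 0.993.
U(C) = 2.780.
Highest utility is C, so C ≻ B ≻ A.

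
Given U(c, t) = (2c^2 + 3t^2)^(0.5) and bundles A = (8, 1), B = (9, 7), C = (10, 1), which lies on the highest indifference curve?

Evaluate utility at each bundle:
U(A) = 11.446.
U(B) = 17.578.
U(C) = 14.248.
Highest utility is B, so B ≻ C ≻ A.

Bundle B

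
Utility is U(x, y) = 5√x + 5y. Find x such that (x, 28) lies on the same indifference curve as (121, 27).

U(121, 27) = 190.
Set U(x, 28) = 190 and solve.
With y = 28: 5√x = 190 − 5·28 = 50, so √x = 10 and x = 100.
Check: U(100, 28) = 190.

x = 100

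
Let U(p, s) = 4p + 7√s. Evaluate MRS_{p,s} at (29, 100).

MRS = 80/7

MU_p = 4, MU_s = 7/(2√s).
MRS = 4 ÷ (7/(2√s)).
At (29, 100): MRS = 80/7.
So at (29, 100) the consumer would give up 80/7 units of s for one more unit of p.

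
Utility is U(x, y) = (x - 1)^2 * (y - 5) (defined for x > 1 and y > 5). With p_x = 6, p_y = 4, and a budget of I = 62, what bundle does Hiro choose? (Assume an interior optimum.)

MU_x = 2·(x−1)·(y−5), MU_y = (x−1)^2.
MRS = (2/1)·(y−5)/(x−1).
Tangency: set MRS = p_x/p_y = 6/4 = 1.5.
So (2/1)·(y − 5)/(x − 1) = 1.5, i.e. (y − 5) = 0.75·(x − 1).
Rewrite the budget in excess-of-subsistence terms: 6·(x − 1) + 4·(y − 5) = 62 − 6·1 − 4·5 = 36.
Substituting, 9·(x − 1) = 36, so x − 1 = 4 and x* = 5.
Then y − 5 = 0.75·4 = 3, so y* = 8.

x* = 5, y* = 8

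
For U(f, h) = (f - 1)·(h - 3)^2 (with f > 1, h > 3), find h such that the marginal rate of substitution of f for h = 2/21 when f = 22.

h = 7

MU_f = (h−3)^2, MU_h = 2·(f−1)·(h−3).
MRS = (1/2)·(h−3)/(f−1).
Substitute f = 22: MRS = (h − 3)/42. Setting this equal to 2/21 gives h − 3 = (2/21)·42 = 4, so h = 7.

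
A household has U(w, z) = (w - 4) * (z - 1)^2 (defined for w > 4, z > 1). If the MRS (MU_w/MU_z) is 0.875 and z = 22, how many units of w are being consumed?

w = 16

MU_w = (z−1)^2, MU_z = 2·(w−4)·(z−1).
MRS = (1/2)·(z−1)/(w−4).
Substitute z = 22: MRS = 10.5/(w − 4). Setting this equal to 0.875 gives w − 4 = 10.5/0.875 = 12, so w = 16.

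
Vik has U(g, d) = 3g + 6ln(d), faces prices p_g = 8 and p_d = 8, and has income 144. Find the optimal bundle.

MU_g = 3, MU_d = 6/d.
MRS = 3 ÷ (6/d).
Tangency: set MRS = p_g/p_d = 8/8 = 1.
MRS depends only on d: 0.5·d = 1 ⇒ d* = 1/0.5 = 2.
From the budget, 8·g = 144 − 8·2 = 128, so g* = 16.

g* = 16, d* = 2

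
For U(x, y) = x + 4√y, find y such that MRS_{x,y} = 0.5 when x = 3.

MU_x = 1, MU_y = 4/(2√y).
MRS = 1 ÷ (4/(2√y)).
MRS depends only on y: 0.5·√y = 0.5 ⇒ √y = 0.5/0.5 = 1 ⇒ y = 1.

y = 1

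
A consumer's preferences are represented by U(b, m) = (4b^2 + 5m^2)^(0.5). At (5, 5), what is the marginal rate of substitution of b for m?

For CES with ρ = 2, MRS = (4/5)·(m/b)^(-1).
At (5, 5): MRS = 0.8.
So at (5, 5) the consumer would give up 0.8 units of m for one more unit of b.

MRS = 0.8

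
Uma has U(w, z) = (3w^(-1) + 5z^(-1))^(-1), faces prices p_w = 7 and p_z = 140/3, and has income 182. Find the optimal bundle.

w* = 6, z* = 3

For CES with ρ = -1, MRS = (3/5)·(z/w)^2.
Tangency: set MRS = p_w/p_z = 7/(140/3) = 0.15.
So (z/w)^2 = 0.25; taking the square root, z/w = 0.5, i.e. z = 0.5·w.
Substitute into the budget 7·w + (140/3)·z = 182: (91/3)·w = 182, so w* = 6 and z* = 0.5·6 = 3.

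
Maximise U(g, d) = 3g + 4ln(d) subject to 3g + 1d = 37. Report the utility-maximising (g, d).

MU_g = 3, MU_d = 4/d.
MRS = 3 ÷ (4/d).
Tangency: set MRS = p_g/p_d = 3/1 = 3.
MRS depends only on d: 0.75·d = 3 ⇒ d* = 3/0.75 = 4.
From the budget, 3·g = 37 − 1·4 = 33, so g* = 11.

g* = 11, d* = 4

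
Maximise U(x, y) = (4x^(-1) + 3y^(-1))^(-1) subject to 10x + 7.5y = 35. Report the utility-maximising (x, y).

For CES with ρ = -1, MRS = (4/3)·(y/x)^2.
Tangency: set MRS = p_x/p_y = 10/7.5 = 4/3.
So (y/x)^2 = 1; taking the square root, y/x = 1, i.e. y = x.
Substitute into the budget 10·x + 7.5·y = 35: 17.5·x = 35, so x* = 2 and y* = 2.

x* = 2, y* = 2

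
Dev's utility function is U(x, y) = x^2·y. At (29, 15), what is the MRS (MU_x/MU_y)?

MU_x = 2·x·y and MU_y = x^2.
MRS = MU_x/MU_y = (2/1)·y/x.
At (29, 15): MRS = 30/29.
That is, one extra unit of x is worth 30/29 units of y at the margin.

MRS = 30/29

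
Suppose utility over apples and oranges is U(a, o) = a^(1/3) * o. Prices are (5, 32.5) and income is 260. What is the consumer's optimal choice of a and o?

MU_a = 1/3·a^(-2/3)·o and MU_o = a^(1/3).
MRS = MU_a/MU_o = (1/3)·o/a.
Tangency: set MRS = p_a/p_o = 5/32.5 = 2/13.
So (1/3)·o/a = 2/13, i.e. o = (6/13)·a.
Substitute into the budget 5·a + 32.5·o = 260: 20·a = 260, so a* = 13.
Then o* = (6/13)·13 = 6.

a* = 13, o* = 6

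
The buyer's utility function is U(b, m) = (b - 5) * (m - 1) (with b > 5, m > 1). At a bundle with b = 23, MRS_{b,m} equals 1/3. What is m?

MU_b = (m−1), MU_m = (b−5).
MRS = (m−1)/(b−5).
Substitute b = 23: MRS = (m − 1)/18. Setting this equal to 1/3 gives m − 1 = (1/3)·18 = 6, so m = 7.

m = 7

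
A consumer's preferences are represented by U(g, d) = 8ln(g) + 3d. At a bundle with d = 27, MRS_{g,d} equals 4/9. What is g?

g = 6

MU_g = 8/g, MU_d = 3.
MRS = 8/g ÷ 3.
MRS depends only on g: (8/3)/g = 4/9 ⇒ g = (8/3)/(4/9) = 6.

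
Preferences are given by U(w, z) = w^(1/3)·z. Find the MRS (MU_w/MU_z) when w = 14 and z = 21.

MRS = 0.5

MU_w = 1/3·w^(-2/3)·z and MU_z = w^(1/3).
MRS = MU_w/MU_z = (1/3)·z/w.
At (14, 21): MRS = 0.5.
So at (14, 21) the consumer would give up 0.5 units of z for one more unit of w.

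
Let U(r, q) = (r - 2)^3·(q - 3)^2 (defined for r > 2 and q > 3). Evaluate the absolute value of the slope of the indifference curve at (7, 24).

MRS = 6.3

MU_r = 3·(r−2)^2·(q−3)^2, MU_q = 2·(r−2)^3·(q−3).
MRS = (3/2)·(q−3)/(r−2).
At (7, 24): MRS = 6.3.
So at (7, 24) the consumer would give up 6.3 units of q for one more unit of r.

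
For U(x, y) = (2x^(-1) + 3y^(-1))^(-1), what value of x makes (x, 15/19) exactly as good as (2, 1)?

U depends on (x, y) only through S = 2x^(-1) + 3y^(-1), so equal utility means equal S. At (2, 1): S = 4.
With y = 15/19: 3·(15/19)^(-1) = 3.8, so 2x^(-1) = 4 − 3.8 = 0.2, i.e. x^(-1) = 0.1.
Hence x = 1/0.1 = 10.
Check: U(10, 15/19) = 0.25.

x = 10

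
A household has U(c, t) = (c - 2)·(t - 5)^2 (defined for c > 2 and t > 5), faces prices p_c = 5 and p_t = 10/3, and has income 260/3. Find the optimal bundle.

c* = 6, t* = 17

MU_c = (t−5)^2, MU_t = 2·(c−2)·(t−5).
MRS = (1/2)·(t−5)/(c−2).
Tangency: set MRS = p_c/p_t = 5/(10/3) = 1.5.
So (1/2)·(t − 5)/(c − 2) = 1.5, i.e. (t − 5) = 3·(c − 2).
Rewrite the budget in excess-of-subsistence terms: 5·(c − 2) + (10/3)·(t − 5) = 260/3 − 5·2 − (10/3)·5 = 60.
Substituting, 15·(c − 2) = 60, so c − 2 = 4 and c* = 6.
Then t − 5 = 3·4 = 12, so t* = 17.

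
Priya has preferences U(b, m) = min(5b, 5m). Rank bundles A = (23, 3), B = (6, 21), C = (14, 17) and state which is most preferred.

Bundle C

Evaluate utility at each bundle:
U(A) = 15.
U(B) = 30.
U(C) = 70.
Highest utility is C, so C ≻ B ≻ A.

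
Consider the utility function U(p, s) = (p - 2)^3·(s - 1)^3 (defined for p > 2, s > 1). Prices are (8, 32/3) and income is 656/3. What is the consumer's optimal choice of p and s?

MU_p = 3·(p−2)^2·(s−1)^3, MU_s = 3·(p−2)^3·(s−1)^2.
MRS = (s−1)/(p−2).
Tangency: set MRS = p_p/p_s = 8/(32/3) = 0.75.
So (s − 1)/(p − 2) = 0.75, i.e. (s − 1) = 0.75·(p − 2).
Rewrite the budget in excess-of-subsistence terms: 8·(p − 2) + (32/3)·(s − 1) = 656/3 − 8·2 − (32/3)·1 = 192.
Substituting, 16·(p − 2) = 192, so p − 2 = 12 and p* = 14.
Then s − 1 = 0.75·12 = 9, so s* = 10.

p* = 14, s* = 10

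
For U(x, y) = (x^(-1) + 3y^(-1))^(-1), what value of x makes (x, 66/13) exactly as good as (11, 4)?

U depends on (x, y) only through S = x^(-1) + 3y^(-1), so equal utility means equal S. At (11, 4): S = 37/44.
With y = 66/13: 3·(66/13)^(-1) = 13/22, so x^(-1) = 37/44 − 13/22 = 0.25.
Hence x = 1/0.25 = 4.
Check: U(4, 66/13) = 1.1892.

x = 4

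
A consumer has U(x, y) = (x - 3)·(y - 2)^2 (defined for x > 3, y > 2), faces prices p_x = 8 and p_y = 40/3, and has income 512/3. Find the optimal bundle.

x* = 8, y* = 8

MU_x = (y−2)^2, MU_y = 2·(x−3)·(y−2).
MRS = (1/2)·(y−2)/(x−3).
Tangency: set MRS = p_x/p_y = 8/(40/3) = 0.6.
So (1/2)·(y − 2)/(x − 3) = 0.6, i.e. (y − 2) = 1.2·(x − 3).
Rewrite the budget in excess-of-subsistence terms: 8·(x − 3) + (40/3)·(y − 2) = 512/3 − 8·3 − (40/3)·2 = 120.
Substituting, 24·(x − 3) = 120, so x − 3 = 5 and x* = 8.
Then y − 2 = 1.2·5 = 6, so y* = 8.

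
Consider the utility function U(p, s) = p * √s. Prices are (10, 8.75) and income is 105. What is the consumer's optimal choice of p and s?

MU_p = √s and MU_s = 0.5·p·s^(-0.5).
MRS = MU_p/MU_s = (2)·s/p.
Tangency: set MRS = p_p/p_s = 10/8.75 = 8/7.
So (2)·s/p = 8/7, i.e. s = (4/7)·p.
Substitute into the budget 10·p + 8.75·s = 105: 15·p = 105, so p* = 7.
Then s* = (4/7)·7 = 4.

p* = 7, s* = 4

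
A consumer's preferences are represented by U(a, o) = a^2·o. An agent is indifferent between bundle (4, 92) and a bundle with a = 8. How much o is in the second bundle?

o = 23

U(4, 92) = 1472.
Set U(8, o) = 1472 and solve.
With a = 8: 8^2 = 64, so o = 1472/64 = 23.
Check: U(8, 23) = 1472.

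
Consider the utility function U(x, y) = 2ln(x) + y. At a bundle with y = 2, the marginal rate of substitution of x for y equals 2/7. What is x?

x = 7

MU_x = 2/x, MU_y = 1.
MRS = 2/x ÷ 1.
MRS depends only on x: 2/x = 2/7 ⇒ x = 2/(2/7) = 7.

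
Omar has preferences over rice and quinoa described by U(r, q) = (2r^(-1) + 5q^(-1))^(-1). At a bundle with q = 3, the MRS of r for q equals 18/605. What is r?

For CES with ρ = -1, MRS = (2/5)·(q/r)^2.
Setting (2/5)·(3/r)^2 = 18/605 gives (3/r)^2 = 9/121, so 3/r = 3/11 and r = 11.

r = 11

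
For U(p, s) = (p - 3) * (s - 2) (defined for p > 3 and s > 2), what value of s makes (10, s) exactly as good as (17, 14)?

U(17, 14) = 168.
Set U(10, s) = 168 and solve.
With p = 10: (10 − 3) = 7, so (s − 2) = 168/7 = 24.
So s = 2 + 24 = 26.
Check: U(10, 26) = 168.

s = 26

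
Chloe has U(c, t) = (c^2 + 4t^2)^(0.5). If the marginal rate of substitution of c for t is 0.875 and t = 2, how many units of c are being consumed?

For CES with ρ = 2, MRS = (1/4)·(t/c)^(-1).
Setting (1/4)·(2/c)^(-1) = 0.875 gives (2/c)^(-1) = 3.5, so 2/c = 2/7 and c = 7.

c = 7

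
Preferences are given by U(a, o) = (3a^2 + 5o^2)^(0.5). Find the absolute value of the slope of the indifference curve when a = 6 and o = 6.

For CES with ρ = 2, MRS = (3/5)·(o/a)^(-1).
At (6, 6): MRS = 0.6.
So at (6, 6) the consumer would give up 0.6 units of o for one more unit of a.

MRS = 0.6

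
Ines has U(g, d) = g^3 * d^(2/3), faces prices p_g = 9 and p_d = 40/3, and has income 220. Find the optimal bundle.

MU_g = 3·g^2·d^(2/3) and MU_d = 2/3·g^3·d^(-1/3).
MRS = MU_g/MU_d = (4.5)·d/g.
Tangency: set MRS = p_g/p_d = 9/(40/3) = 27/40.
So (4.5)·d/g = 27/40, i.e. d = 0.15·g.
Substitute into the budget 9·g + (40/3)·d = 220: 11·g = 220, so g* = 20.
Then d* = 0.15·20 = 3.

g* = 20, d* = 3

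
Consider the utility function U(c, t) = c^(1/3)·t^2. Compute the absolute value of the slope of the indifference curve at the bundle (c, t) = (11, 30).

MRS = 5/11

MU_c = 1/3·c^(-2/3)·t^2 and MU_t = 2·c^(1/3)·t.
MRS = MU_c/MU_t = (1/6)·t/c.
At (11, 30): MRS = 5/11.
The indifference curve has slope −5/11 at this bundle.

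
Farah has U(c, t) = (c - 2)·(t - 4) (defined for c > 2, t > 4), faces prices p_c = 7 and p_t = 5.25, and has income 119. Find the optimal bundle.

MU_c = (t−4), MU_t = (c−2).
MRS = (t−4)/(c−2).
Tangency: set MRS = p_c/p_t = 7/5.25 = 4/3.
So (t − 4)/(c − 2) = 4/3, i.e. (t − 4) = (4/3)·(c − 2).
Rewrite the budget in excess-of-subsistence terms: 7·(c − 2) + 5.25·(t − 4) = 119 − 7·2 − 5.25·4 = 84.
Substituting, 14·(c − 2) = 84, so c − 2 = 6 and c* = 8.
Then t − 4 = (4/3)·6 = 8, so t* = 12.

c* = 8, t* = 12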